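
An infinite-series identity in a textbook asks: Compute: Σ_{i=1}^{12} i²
Using formula: Σ i^2=n(n + 1)(2n + 1)/6=12·13·25/6=650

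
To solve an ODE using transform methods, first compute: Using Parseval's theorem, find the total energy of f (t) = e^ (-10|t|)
Parseval's theorem: E = integral |f(t)|^2 dt = (1/2pi) integral |F(omega)|^2 domega
E = integral_{-inf}^{inf} e^(-20|t|) dt = 2 * integral_0^inf e^(-20t) dt = 2/(2 * 10) = 1/10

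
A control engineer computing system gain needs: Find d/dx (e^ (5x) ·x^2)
Product rule: (fg)'=f'g + fg'
f=e^(5x), f'=5·e^(5x)
g=x^2, g'=2x

Answer: 5·e^(5x)·x^2 + 2·e^(5x)·x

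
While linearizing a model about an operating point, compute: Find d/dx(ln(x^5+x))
Chain rule: d/dx[ln(u)]=u'/u where u=x^5 + x
u'=5x^4 + 1

Answer: (5x^4 + 1)/(x^5 + x)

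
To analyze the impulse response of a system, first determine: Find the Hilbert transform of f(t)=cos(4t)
The Hilbert transform shifts each frequency component by -pi/2.
H{cos(wt)} = sin(wt)
With w = 4: H{cos(4t)} = sin(4t)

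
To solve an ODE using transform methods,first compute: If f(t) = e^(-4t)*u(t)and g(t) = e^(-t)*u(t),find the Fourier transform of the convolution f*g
By the convolution theorem: F{f*g} = F(omega)*G(omega)
F(omega) = 1/(4 + j*omega), G(omega) = 1/(1 + j*omega)
F{f*g} = 1/((4 + j*omega)(1 + j*omega))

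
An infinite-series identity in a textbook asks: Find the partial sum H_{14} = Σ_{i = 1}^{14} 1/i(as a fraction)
H_14=1+1/2+1/3+...+1/14
=1171733/360360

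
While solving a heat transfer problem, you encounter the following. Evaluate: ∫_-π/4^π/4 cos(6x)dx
Antiderivative: sin(6x)/6
Evaluate at bounds: [sin(6·π/4)/6] - [sin(6·-π/4)/6]
=((-1) - (1))/6=-1/3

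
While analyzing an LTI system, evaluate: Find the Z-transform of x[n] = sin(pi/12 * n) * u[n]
Z{sin(w0*n)*u[n]}=z*sin(w0)/(z^2-2z*cos(w0)+1)
With w0=pi/12: X(z)=z*sin(pi/12)/(z^2-2z*cos(pi/12)+1)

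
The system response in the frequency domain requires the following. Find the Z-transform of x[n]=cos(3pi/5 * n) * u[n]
Z{cos(w0*n)*u[n]}=z(z - cos(w0))/(z^2-2z*cos(w0)+1)
With w0=3pi/5: X(z)=z(z - cos(3pi/5))/(z^2-2z*cos(3pi/5)+1)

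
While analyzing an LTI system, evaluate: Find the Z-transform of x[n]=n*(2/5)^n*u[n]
Using the property Z{n * a^n * u[n]}=az/(z-a)^2
With a=2/5: X(z)=(2/5)z/(z - 2/5)^2, |z| > 2/5

Answer: (2/5)z/(z - 2/5)^2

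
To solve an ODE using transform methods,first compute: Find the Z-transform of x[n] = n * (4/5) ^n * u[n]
Using the property Z{n*a^n*u[n]} = az/(z-a)^2
With a = 4/5: X(z) = (4/5)z/(z - 4/5)^2, |z| > 4/5

Answer: (4/5)z/(z - 4/5)^2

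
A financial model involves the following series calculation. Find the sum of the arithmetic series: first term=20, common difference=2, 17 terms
Last term: a_n=20+(17-1)·2=52
Sum=n(a_1+a_n)/2=17(20+52)/2=612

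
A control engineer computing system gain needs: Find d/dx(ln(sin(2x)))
Chain rule: d/dx[ln(u)]=u'/u where u=sin(2x)
u'=2cos(2x)

Answer: (2cos(2x))/(sin(2x))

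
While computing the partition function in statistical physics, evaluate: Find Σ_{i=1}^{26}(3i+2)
= 3·Σ i+2·26 = 3·351+52 = 1105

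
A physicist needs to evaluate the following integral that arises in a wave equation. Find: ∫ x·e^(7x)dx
Integration by parts: u = x, dv = e^(7x) dx
du = dx, v = e^(7x)/7
= x·e^(7x)/7 - ∫ e^(7x)/7 dx
= x·e^(7x)/7 - e^(7x)/49 + C

Answer: e^(7x)(x/7 - 1/49) + C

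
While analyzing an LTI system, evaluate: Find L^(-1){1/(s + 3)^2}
L^(-1){1/(s-a)^n} = t^(n-1)·e^(at)/(n-1)!
Here a = -3, n = 2: t^1·e^(-3t)/1

Answer: t·e^(-3t)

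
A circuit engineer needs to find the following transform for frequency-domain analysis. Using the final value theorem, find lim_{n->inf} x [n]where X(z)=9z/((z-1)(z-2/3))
Final value theorem: lim x[n] = lim_{z->1} (z-1)*X(z)
(z-1)*X(z) = 9z/(z-2/3)
As z->1: 9/(1-2/3) = 9/(1/3) = 27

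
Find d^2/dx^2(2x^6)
Apply power rule 2 times:
d^1: 12x^5
d^2: 60x^4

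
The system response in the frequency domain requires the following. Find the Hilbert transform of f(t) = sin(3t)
The Hilbert transform shifts each frequency component by -pi/2.
H{sin(wt)}=-cos(wt)
With w=3: H{sin(3t)}=-cos(3t)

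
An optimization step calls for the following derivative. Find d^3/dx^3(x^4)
Apply power rule 3 times:
d^1: 4x^3
d^2: 12x^2
d^3: 24x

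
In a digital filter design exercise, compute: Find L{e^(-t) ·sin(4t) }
First shifting: L{e^(at)f(t)} = F(s-a)
L{sin(4t)} = 4/(s² + 16)
Shift: 4/((s + 1)² + 16)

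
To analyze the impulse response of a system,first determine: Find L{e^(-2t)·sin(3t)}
First shifting: L{e^(at)f(t)} = F(s-a)
L{sin(3t)} = 3/(s² + 9)
Shift: 3/((s + 2)² + 9)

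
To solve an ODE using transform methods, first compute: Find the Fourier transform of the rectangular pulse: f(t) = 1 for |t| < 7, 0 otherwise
F(omega)=integral from -7 to 7 of e^(-j * omega * t) dt
=2 * sin(7 * omega)/omega=14 * sinc(7 * omega/pi)

Answer: 2 * sin(7 * omega)/omega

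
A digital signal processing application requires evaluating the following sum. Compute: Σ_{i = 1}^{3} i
Using formula: Σ i^1 = n(n + 1)/2 = 3·4/2 = 6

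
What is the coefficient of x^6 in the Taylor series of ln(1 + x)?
ln(1 + x)=Σ (-1)^(n + 1) x^n/n
Coefficient of x^6=(-1)^7/6=-1/6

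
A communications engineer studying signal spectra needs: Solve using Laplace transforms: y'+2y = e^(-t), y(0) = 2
Take L: sY - 2 + 2Y=1/(s + 1)
Y(s + 2)=1/(s + 1) + 2
Y=1/((s + 1)(s + 2)) + 2/(s + 2)
Partial fractions: 1/((s + 1)(s + 2))=1/(s + 1) - 1/(s + 2)
So Y=1/(s + 1) + 1/(s + 2)
Inverse Laplace transform (L^(-1){1/(s + 1)}=e^(-t), L^(-1){1/(s + 2)}=e^(-2t)):

Answer: y(t)=1·e^(-t) + e^(-2t)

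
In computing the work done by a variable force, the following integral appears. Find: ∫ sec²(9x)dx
Since d/dx[tan(9x)] = 9sec²(9x), integral = tan(9x)/9+C

Answer: (1/9)tan(9x)+C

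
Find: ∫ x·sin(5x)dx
By parts: u = x, dv = sin(5x) dx
du = dx, v = -cos(5x)/5
= -x·cos(5x)/5+sin(5x)/5²+C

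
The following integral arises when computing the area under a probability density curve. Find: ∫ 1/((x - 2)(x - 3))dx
Partial fractions: 1/((x-2)(x-3))=A/(x-2) + B/(x-3)
A=-1, B=1
∫ [-1· 1/(x-2) + 1· 1/(x-3)] dx
=(1)[ln|x-3| - ln|x-2|] + C

Answer: ln|(x-3)/(x-2)| + C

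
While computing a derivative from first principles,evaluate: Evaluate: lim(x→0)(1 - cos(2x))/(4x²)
Using 1-cos(u) ≈ u²/2 for small u:
(1-cos(2x)) ≈ (2x)²/2=4x²/2
So limit=4/(2·4)=1/2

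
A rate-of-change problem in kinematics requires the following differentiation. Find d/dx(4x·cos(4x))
Product rule: (fg)'=f'g+fg'
f=4x, f'=4
g=cos(4x), g'=-4·sin(4x)

Answer: 4·cos(4x)-16x·sin(4x)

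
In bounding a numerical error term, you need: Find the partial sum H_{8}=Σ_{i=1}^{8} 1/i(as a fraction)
H_8 = 1 + 1/2 + 1/3 + ... + 1/8
= 761/280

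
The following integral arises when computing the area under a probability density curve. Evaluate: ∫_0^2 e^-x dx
Antiderivative: -e^-x
Evaluate: -(e^-2-1)

Answer: (e^-2-1)/(-1)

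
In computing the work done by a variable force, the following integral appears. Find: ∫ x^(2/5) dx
Power rule: ∫ x^(2/5) dx = x^(7/5)/(7/5) + C

Answer: (5/7)·x^(7/5) + C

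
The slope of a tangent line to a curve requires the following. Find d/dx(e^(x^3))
Chain rule: d/dx[e^u] = e^u · u' where u = x^3
u' = 3x^2

Answer: 3x^2·e^(x^3)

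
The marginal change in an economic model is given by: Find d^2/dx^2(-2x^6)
Apply power rule 2 times:
d^1: -12x^5
d^2: -60x^4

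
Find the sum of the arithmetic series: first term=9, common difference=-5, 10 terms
Last term: a_n = 9+(10-1)·-5 = -36
Sum = n(a_1+a_n)/2 = 10(9+(-36))/2 = -135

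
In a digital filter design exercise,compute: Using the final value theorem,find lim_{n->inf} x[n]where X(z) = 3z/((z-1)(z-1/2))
Final value theorem: lim x[n] = lim_{z->1} (z-1)*X(z)
(z-1)*X(z) = 3z/(z-1/2)
As z->1: 3/(1 - 1/2) = 3/(1/2) = 6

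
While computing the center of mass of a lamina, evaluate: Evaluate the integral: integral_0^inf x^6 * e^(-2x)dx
This is a Gamma integral. Substitute u=2x (du=2 dx):
integral_0^inf x^6 * e^(-2x) dx=(1/2^7) integral_0^inf u^6 * e^(-u) du
=Gamma(7)/2^7=6!/2^7=720/128

Answer: 45/8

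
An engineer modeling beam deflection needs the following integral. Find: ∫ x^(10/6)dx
Power rule: ∫ x^(5/3) dx = x^(8/3)/(8/3)+C

Answer: (3/8)·x^(8/3)+C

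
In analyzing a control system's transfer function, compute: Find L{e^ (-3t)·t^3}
First shifting: L{e^(at)f(t)}=F(s-a)
L{t^3}=6/s^4
Shift s → s+3: 6/(s+3)^4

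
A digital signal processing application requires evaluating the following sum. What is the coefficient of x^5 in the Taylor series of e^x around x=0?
Taylor series of e^x = Σ x^n/n!
Coefficient of x^5 = 1/5! = 1/120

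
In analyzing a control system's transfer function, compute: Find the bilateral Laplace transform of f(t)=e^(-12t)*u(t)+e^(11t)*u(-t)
For e^(-12t)*u(t): L=1/(s+12), Re(s) > -12
For e^(11t)*u(-t): L=-1/(s-11), Re(s) < 11
Combined: F(s)=1/(s+12)-1/(s-11), -12 < Re(s) < 11

Answer: 1/(s+12)-1/(s-11), ROC: -12 < Re(s) < 11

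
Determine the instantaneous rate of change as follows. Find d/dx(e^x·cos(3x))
Product rule: (fg)' = f'g + fg'
f = e^x, f' = e^x
g = cos(3x), g' = -3·sin(3x)

Answer: e^x·cos(3x) - 3·e^x·sin(3x)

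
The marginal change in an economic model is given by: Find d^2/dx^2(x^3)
Apply power rule 2 times:
d^1: 3x^2
d^2: 6x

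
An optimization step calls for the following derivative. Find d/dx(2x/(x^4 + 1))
Quotient rule: (f/g)'=(f'g - fg')/g²
f=2x, f'=2
g=x^4+1, g'=4x^3

Answer: (2·(x^4+1)-8x^4)/(x^4+1)²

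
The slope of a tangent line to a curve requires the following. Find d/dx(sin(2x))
Chain rule: d/dx[sin(u)] = cos(u)·u' where u = 2x
u' = 2

Answer: 2·cos(2x)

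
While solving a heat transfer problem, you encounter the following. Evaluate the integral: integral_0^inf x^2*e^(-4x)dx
This is a Gamma integral. Substitute u = 4x (du = 4 dx):
integral_0^inf x^2*e^(-4x) dx = (1/4^3) integral_0^inf u^2*e^(-u) du
= Gamma(3)/4^3 = 2!/4^3 = 2/64

Answer: 1/32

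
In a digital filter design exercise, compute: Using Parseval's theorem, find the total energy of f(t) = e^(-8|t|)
Parseval's theorem: E=integral |f(t)|^2 dt=(1/2pi) integral |F(omega)|^2 domega
E=integral_{-inf}^{inf} e^(-16|t|) dt=2*integral_0^inf e^(-16t) dt=2/(2*8)=1/8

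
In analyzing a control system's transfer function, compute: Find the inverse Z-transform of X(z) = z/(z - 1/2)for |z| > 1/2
Standard pair: z/(z-a) <-> a^n*u[n] for causal signals
With a = 1/2: x[n] = (1/2)^n*u[n]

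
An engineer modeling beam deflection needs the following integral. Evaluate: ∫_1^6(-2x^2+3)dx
Step 1: Find antiderivative F(x) = (-2/3)x^3 + 3x
Step 2: F(6) - F(1) = -126 - (7/3) = -385/3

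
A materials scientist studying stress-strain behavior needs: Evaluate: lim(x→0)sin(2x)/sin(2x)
sin(u) ≈ u for small u:
sin(2x)/sin(2x) ≈ 2x/(2x)=2/2

Answer: 1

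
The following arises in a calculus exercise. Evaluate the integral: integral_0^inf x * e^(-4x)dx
This is a Gamma integral. Substitute u = 4x (du = 4 dx):
integral_0^inf x*e^(-4x) dx = (1/4^2) integral_0^inf u^1*e^(-u) du
= Gamma(2)/4^2 = 1!/4^2 = 1/16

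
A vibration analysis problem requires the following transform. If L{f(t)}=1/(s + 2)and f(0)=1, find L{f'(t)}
L{f'(t)}=s·F(s) - f(0)=s/(s + 2) - 1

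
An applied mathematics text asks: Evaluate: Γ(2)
Γ(n)=(n-1)! for positive integers
Γ(2)=1!=1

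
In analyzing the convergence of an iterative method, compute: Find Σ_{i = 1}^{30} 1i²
=1·n(n+1)(2n+1)/6=1·30·31·61/6=9455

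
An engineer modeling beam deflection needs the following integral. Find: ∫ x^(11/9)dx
Power rule: ∫ x^(11/9) dx = x^(20/9)/(20/9) + C

Answer: (9/20)·x^(20/9) + C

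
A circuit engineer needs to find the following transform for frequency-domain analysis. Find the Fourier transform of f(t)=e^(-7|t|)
Using the standard pair: F{e^(-a|t|)}=2a/(a^2+omega^2)
With a=7: F(omega)=14/(49+omega^2)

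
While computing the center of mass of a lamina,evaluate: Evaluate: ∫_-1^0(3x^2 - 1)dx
Step 1: Find antiderivative F(x)=x^3 - x
Step 2: F(0) - F(-1)=0 - (0)=0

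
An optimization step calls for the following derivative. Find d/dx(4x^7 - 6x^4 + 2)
Power rule: d/dx(ax^n)=n·a·x^(n-1)
Term by term: 28·x^6-24·x^3

Answer: 28x^6-24x^3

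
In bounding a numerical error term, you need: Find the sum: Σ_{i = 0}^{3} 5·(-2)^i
Geometric series: S=a(1 - r^n)/(1 - r)
a=5, r=-2, n=4
S=5(1-16)/3=-25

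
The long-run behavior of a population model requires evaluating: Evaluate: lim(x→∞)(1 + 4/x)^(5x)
Rewrite as [(1+4/x)^x]^5.
lim(1+4/x)^x=e^4, so limit=(e^4)^5=e^20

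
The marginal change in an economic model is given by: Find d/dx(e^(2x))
Chain rule: d/dx[e^u] = e^u · u' where u = 2x
u' = 2

Answer: 2·e^(2x)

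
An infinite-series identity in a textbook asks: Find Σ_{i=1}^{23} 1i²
=1·n(n + 1)(2n + 1)/6=1·23·24·47/6=4324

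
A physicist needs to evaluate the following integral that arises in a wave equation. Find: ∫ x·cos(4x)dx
By parts: u=x, dv=cos(4x) dx
du=dx, v=sin(4x)/4
=x·sin(4x)/4+cos(4x)/4²+C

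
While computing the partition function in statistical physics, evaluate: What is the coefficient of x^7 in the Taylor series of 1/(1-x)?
1/(1-x)=Σ x^n for |x|<1
All coefficients are 1

Answer: 1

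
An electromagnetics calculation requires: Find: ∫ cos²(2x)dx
Using identity cos²(u)=(1 + cos(2u))/2:
∫ (1 + cos(4x))/2 dx=x/2 + sin(4x)/8 + C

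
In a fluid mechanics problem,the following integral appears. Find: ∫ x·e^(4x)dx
Integration by parts: u=x, dv=e^(4x) dx
du=dx, v=e^(4x)/4
=x·e^(4x)/4 - ∫ e^(4x)/4 dx
=x·e^(4x)/4 - e^(4x)/16 + C

Answer: e^(4x)(x/4 - 1/16) + C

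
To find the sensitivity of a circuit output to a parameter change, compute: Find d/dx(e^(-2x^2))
Chain rule: d/dx[e^u]=e^u · u' where u=-2x^2
u'=-4x

Answer: -4x·e^(-2x^2)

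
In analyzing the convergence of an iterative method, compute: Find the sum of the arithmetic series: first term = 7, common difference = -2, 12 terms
Last term: a_n = 7+(12-1)·-2 = -15
Sum = n(a_1+a_n)/2 = 12(7+(-15))/2 = -48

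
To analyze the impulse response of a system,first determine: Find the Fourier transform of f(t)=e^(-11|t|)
Using the standard pair: F{e^(-a|t|)} = 2a/(a^2+omega^2)
With a = 11: F(omega) = 22/(121+omega^2)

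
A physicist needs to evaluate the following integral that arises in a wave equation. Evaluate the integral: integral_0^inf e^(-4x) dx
integral_0^inf e^(-4x) dx=[-1/4*e^(-4x)]_0^inf
=0 - (-1/4)=1/4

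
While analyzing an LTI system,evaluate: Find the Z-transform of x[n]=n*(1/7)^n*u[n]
Using the property Z{n*a^n*u[n]}=az/(z-a)^2
With a=1/7: X(z)=(1/7)z/(z - 1/7)^2, |z| > 1/7

Answer: (1/7)z/(z - 1/7)^2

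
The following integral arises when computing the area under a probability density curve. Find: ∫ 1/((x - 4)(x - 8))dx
Partial fractions: 1/((x-4)(x-8))=A/(x-4) + B/(x-8)
A=-1/4, B=1/4
∫ [-1/4· 1/(x-4) + 1/4· 1/(x-8)] dx
=(1/4)[ln|x-8| - ln|x-4|] + C

Answer: (1/4)·ln|(x-8)/(x-4)| + C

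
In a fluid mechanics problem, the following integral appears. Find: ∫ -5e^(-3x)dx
Since d/dx[e^(-3x)]=-3e^(-3x), we get 5/3 e^(-3x) + C

Answer: (5/3)e^(-3x) + C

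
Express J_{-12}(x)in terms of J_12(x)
For integer n: J_{-n}(x) = (-1)^n J_n(x)
With n = 12: J_{-12}(x) = (-1)^12 J_12(x) = J_12(x)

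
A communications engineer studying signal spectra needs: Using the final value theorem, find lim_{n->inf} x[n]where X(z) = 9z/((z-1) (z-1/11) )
Final value theorem: lim x[n] = lim_{z->1} (z-1) * X(z)
(z-1) * X(z) = 9z/(z-1/11)
As z->1: 9/(1-1/11) = 9/(10/11) = 99/10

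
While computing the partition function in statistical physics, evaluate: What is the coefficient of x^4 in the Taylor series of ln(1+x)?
ln(1 + x) = Σ (-1)^(n + 1) x^n/n
Coefficient of x^4 = (-1)^5/4 = -1/4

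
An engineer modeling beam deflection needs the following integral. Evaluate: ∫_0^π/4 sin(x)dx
Antiderivative: -cos(x)
Evaluate at bounds: [-cos(1·π/4)/1] - [-cos(1·0)/1]
= (-(√2/2)+(1))/1 = 1 - √2/2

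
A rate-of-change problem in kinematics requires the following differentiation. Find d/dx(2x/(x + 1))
Quotient rule: (f/g)'=(f'g - fg')/g²
f=2x, f'=2
g=x+1, g'=1

Answer: (2·(x+1)-2x)/(x+1)²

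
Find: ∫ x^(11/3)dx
Power rule: ∫ x^(11/3) dx=x^(14/3)/(14/3) + C

Answer: (3/14)·x^(14/3) + C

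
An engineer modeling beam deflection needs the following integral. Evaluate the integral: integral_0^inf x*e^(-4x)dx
This is a Gamma integral. Substitute u=4x (du=4 dx):
integral_0^inf x * e^(-4x) dx=(1/4^2) integral_0^inf u^1 * e^(-u) du
=Gamma(2)/4^2=1!/4^2=1/16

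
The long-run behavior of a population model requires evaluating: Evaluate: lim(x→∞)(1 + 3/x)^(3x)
Rewrite as [(1 + 3/x)^x]^3.
lim(1 + 3/x)^x = e^3, so limit = (e^3)^3 = e^9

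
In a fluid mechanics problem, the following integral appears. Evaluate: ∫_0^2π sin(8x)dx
Antiderivative: -cos(8x)/8
Evaluate at bounds: [-cos(8·2π)/8] - [-cos(8·0)/8]
=(-(1) + (1))/8=0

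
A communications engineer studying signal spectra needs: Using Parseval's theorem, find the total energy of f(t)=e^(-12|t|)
Parseval's theorem: E = integral |f(t)|^2 dt = (1/2pi) integral |F(omega)|^2 domega
E = integral_{-inf}^{inf} e^(-24|t|) dt = 2 * integral_0^inf e^(-24t) dt = 2/(2 * 12) = 1/12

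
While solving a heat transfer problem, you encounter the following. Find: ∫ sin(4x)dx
Using substitution u=4x: ∫ sin(u) du/4=-cos(u)/4 + C

Answer: (-1/4)cos(4x) + C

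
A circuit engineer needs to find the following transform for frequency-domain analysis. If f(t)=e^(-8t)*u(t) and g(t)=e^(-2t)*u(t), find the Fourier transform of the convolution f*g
By the convolution theorem: F{f*g}=F(omega)*G(omega)
F(omega)=1/(8 + j*omega), G(omega)=1/(2 + j*omega)
F{f*g}=1/((8 + j*omega)(2 + j*omega))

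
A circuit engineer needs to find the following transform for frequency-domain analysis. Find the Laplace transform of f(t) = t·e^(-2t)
L{t·e^(at)} = 1/(s-a)²
L{t·e^(-2t)} = 1/(s+2)²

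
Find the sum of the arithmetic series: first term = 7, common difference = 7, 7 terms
Last term: a_n=7 + (7 - 1)·7=49
Sum=n(a_1 + a_n)/2=7(7 + 49)/2=196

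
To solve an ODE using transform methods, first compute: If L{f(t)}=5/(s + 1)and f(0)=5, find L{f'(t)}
L{f'(t)}=s·F(s) - f(0)=5s/(s + 1) - 5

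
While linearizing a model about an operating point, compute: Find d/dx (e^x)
Chain rule: d/dx[e^u] = e^u · u' where u = x
u' = 1

Answer: 1·e^x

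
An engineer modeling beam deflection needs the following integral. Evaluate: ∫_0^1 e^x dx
Antiderivative: e^x
Evaluate: (e^1 - 1)

Answer: e^1 - 1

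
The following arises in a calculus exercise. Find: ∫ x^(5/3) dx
Power rule: ∫ x^(5/3) dx=x^(8/3)/(8/3)+C

Answer: (3/8)·x^(8/3)+C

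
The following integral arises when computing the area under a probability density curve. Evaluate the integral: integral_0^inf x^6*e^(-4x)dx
This is a Gamma integral. Substitute u=4x (du=4 dx):
integral_0^inf x^6 * e^(-4x) dx=(1/4^7) integral_0^inf u^6 * e^(-u) du
=Gamma(7)/4^7=6!/4^7=720/16384

Answer: 45/1024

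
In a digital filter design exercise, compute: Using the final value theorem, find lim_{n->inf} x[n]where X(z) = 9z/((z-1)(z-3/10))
Final value theorem: lim x[n] = lim_{z->1} (z-1)*X(z)
(z-1)*X(z) = 9z/(z-3/10)
As z->1: 9/(1-3/10) = 9/(7/10) = 90/7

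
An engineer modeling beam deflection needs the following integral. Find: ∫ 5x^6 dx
Using power rule: ∫ 5x^6 dx=5/7 x^7 + C=(5/7)x^7 + C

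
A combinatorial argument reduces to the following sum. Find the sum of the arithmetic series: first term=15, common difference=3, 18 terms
Last term: a_n=15 + (18 - 1)·3=66
Sum=n(a_1 + a_n)/2=18(15 + 66)/2=729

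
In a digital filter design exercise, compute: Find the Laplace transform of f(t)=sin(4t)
L{sin(wt)}=w/(s² + w²)
L{sin(4t)}=4/(s² + 16)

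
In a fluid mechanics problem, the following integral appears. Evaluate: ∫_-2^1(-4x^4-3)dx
Step 1: Find antiderivative F(x)=(-4/5)x^5 - 3x
Step 2: F(1) - F(-2)=-19/5 - (158/5)=-177/5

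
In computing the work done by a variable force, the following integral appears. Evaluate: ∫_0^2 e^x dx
Antiderivative: e^x
Evaluate: (e^2-1)

Answer: e^2-1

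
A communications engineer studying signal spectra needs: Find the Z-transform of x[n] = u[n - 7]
Using the time-shift property: Z{u[n-7]}=z^(-7)*z/(z-1)
=z^(-6)/(z-1)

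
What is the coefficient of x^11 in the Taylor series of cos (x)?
cos(x) has only even powers. Coefficient of x^11 = 0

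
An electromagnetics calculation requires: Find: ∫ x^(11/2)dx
Power rule: ∫ x^(11/2) dx=x^(13/2)/(13/2) + C

Answer: (2/13)·x^(13/2) + C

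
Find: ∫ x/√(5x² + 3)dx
Let u = 5x² + 3, du = 10x dx
∫ (1/10)·u^(-1/2) du = √u/5 + C

Answer: √(5x² + 3)/5 + C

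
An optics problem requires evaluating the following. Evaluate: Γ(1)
Γ(n)=(n-1)! for positive integers
Γ(1)=0!=1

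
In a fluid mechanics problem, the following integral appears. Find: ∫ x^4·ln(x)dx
By parts: u = ln(x), dv = x^4 dx
du = 1/x dx, v = x^5/5
= x^5·ln(x)/5 - ∫ x^4/5 dx
= x^5·ln(x)/5 - x^5/25 + C

Answer: x^5(ln(x)/5 - 1/25) + C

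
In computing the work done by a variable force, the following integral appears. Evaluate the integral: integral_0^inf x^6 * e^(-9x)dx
This is a Gamma integral. Substitute u=9x (du=9 dx):
integral_0^inf x^6 * e^(-9x) dx=(1/9^7) integral_0^inf u^6 * e^(-u) du
=Gamma(7)/9^7=6!/9^7=720/4782969

Answer: 80/531441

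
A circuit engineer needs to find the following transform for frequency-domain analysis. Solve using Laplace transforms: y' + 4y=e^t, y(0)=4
Take L: sY - 4 + 4Y = 1/(s-1)
Y(s + 4) = 1/(s-1) + 4
Y = 1/((s-1)(s + 4)) + 4/(s + 4)
Partial fractions: 1/((s-1)(s + 4)) = (1/5)/(s-1) - (1/5)/(s + 4)
So Y = (1/5)/(s-1) + (19/5)/(s + 4)
Inverse Laplace transform (L^(-1){1/(s-1)} = e^t, L^(-1){1/(s + 4)} = e^(-4t)):

Answer: y(t) = (1/5)·e^t + (19/5)·e^(-4t)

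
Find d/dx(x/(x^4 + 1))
Quotient rule: (f/g)'=(f'g - fg')/g²
f=x, f'=1
g=x^4+1, g'=4x^3

Answer: (1·(x^4+1)-4x^4)/(x^4+1)²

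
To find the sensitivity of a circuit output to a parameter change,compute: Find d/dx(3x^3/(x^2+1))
Quotient rule: (f/g)' = (f'g - fg')/g²
f = 3x^3, f' = 9x^2
g = x^2 + 1, g' = 2x

Answer: (9x^2·(x^2 + 1) - 6x^4)/(x^2 + 1)²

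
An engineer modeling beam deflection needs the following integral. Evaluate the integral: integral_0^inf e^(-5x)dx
integral_0^inf e^(-5x) dx=[-1/5 * e^(-5x)]_0^inf
=0 - (-1/5)=1/5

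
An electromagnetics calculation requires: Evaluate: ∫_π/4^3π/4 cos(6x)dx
Antiderivative: sin(6x)/6
Evaluate at bounds: [sin(6·3π/4)/6] - [sin(6·π/4)/6]
= ((1) - (-1))/6 = 1/3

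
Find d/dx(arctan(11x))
d/dx[arctan(u)] = u'/(1 + u²), u = 11x, u' = 11

Answer: 11/(1 + 121x²)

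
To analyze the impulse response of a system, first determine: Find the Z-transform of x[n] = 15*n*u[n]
Z{n * u[n]}=z/(z-1)^2
By linearity: Z{15 * n * u[n]}=15z/(z-1)^2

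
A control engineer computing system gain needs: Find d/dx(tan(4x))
Chain rule: d/dx[tan(u)]=sec²(u)·u' where u=4x
u'=4

Answer: 4·sec²(4x)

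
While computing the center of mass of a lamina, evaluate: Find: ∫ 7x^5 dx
Using power rule: ∫ 7x^5 dx=7/6 x^6+C=(7/6)x^6+C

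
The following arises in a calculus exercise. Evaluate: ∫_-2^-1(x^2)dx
Step 1: Find antiderivative F(x)=(1/3)x^3
Step 2: F(-1) - F(-2)=-1/3 - (-8/3)=7/3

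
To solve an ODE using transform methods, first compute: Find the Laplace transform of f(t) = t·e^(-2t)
L{t·e^(at)} = 1/(s-a)²
L{t·e^(-2t)} = 1/(s + 2)²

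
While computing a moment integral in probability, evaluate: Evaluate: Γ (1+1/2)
Γ(n+1/2) = (2n)!√π/(4^n·n!)
= 2√π/(4·1) = (1/2)·√π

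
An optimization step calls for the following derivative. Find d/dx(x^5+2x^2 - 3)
Power rule: d/dx(ax^n)=n·a·x^(n-1)
Term by term: 5·x^4 + 4·x

Answer: 5x^4 + 4x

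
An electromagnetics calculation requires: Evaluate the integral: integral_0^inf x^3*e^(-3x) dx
This is a Gamma integral. Substitute u = 3x (du = 3 dx):
integral_0^inf x^3 * e^(-3x) dx = (1/3^4) integral_0^inf u^3 * e^(-u) du
= Gamma(4)/3^4 = 3!/3^4 = 6/81

Answer: 2/27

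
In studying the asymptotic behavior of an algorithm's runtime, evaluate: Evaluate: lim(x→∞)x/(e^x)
Apply L'Hôpital 1 times (∞/∞ each time):
Eventually get 1!/(e^x) → 0

Answer: 0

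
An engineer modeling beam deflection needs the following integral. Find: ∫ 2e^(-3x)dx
Since d/dx[e^(-3x)]=-3e^(-3x), we get -2/3 e^(-3x)+C

Answer: (-2/3)e^(-3x)+C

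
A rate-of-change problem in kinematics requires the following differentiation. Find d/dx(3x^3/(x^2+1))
Quotient rule: (f/g)' = (f'g - fg')/g²
f = 3x^3, f' = 9x^2
g = x^2+1, g' = 2x

Answer: (9x^2·(x^2+1)-6x^4)/(x^2+1)²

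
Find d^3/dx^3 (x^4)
Apply power rule 3 times:
d^1: 4x^3
d^2: 12x^2
d^3: 24x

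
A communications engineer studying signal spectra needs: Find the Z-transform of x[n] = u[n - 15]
Using the time-shift property: Z{u[n-15]}=z^(-15) * z/(z-1)
=z^(-14)/(z-1)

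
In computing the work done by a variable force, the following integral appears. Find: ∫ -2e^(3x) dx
Since d/dx[e^(3x)] = 3e^(3x), we get -2/3 e^(3x) + C

Answer: (-2/3)e^(3x) + C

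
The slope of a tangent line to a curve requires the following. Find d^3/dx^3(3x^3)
Apply power rule 3 times:
d^1: 9x^2
d^2: 18x
d^3: 18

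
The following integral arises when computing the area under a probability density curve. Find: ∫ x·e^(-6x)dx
Integration by parts: u=x, dv=e^(-6x) dx
du=dx, v=e^(-6x)/(-6)
=x·e^(-6x)/(-6) - ∫ e^(-6x)/(-6) dx
=x·e^(-6x)/(-6) - e^(-6x)/36+C

Answer: e^(-6x)(x/(-6)-1/36)+C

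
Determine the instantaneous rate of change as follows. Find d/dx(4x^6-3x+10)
Power rule: d/dx(ax^n)=n·a·x^(n-1)
Term by term: 24·x^5 - 3

Answer: 24x^5 - 3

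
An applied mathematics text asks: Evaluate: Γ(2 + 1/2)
Γ(n + 1/2) = (2n)!√π/(4^n·n!)
= 24√π/(16·2) = (3/4)·√π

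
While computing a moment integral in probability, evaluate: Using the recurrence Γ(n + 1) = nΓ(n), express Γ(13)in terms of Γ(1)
Γ(13)=12Γ(12)=12·11Γ(11)=...=12!·Γ(1)=479001600·Γ(1)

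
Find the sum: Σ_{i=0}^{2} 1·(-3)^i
Geometric series: S=a(1 - r^n)/(1 - r)
a=1, r=-3, n=3
S=1(1+27)/4=7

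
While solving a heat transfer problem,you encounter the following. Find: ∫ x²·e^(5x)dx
Integration by parts twice:
First: u=x², dv=e^(5x) dx => x²e^(5x)/5 - (2/5)∫ xe^(5x) dx
Second (∫ xe^(5x) dx): xe^(5x)/5 - e^(5x)/25
Combining: e^(5x)(x²/5 - 2x/25 + 2/125) + C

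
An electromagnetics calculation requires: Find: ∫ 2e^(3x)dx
Since d/dx[e^(3x)]=3e^(3x), we get 2/3 e^(3x) + C

Answer: (2/3)e^(3x) + C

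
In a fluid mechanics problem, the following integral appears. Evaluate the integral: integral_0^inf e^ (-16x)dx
integral_0^inf e^(-16x) dx = [-1/16 * e^(-16x)]_0^inf
= 0 - (-1/16) = 1/16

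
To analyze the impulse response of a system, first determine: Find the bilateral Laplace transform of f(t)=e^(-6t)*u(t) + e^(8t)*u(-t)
For e^(-6t) * u(t): L=1/(s + 6), Re(s) > -6
For e^(8t) * u(-t): L=-1/(s-8), Re(s) < 8
Combined: F(s)=1/(s + 6) - 1/(s-8), -6 < Re(s) < 8

Answer: 1/(s + 6) - 1/(s-8), ROC: -6 < Re(s) < 8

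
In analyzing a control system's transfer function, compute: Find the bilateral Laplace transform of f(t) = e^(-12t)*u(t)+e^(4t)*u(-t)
For e^(-12t)*u(t): L = 1/(s+12), Re(s) > -12
For e^(4t)*u(-t): L = -1/(s-4), Re(s) < 4
Combined: F(s) = 1/(s+12)-1/(s-4), -12 < Re(s) < 4

Answer: 1/(s+12)-1/(s-4), ROC: -12 < Re(s) < 4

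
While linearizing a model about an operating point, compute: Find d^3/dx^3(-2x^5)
Apply power rule 3 times:
d^1: -10x^4
d^2: -40x^3
d^3: -120x^2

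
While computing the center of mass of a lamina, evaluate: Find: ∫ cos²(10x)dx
Using identity cos²(u)=(1 + cos(2u))/2:
∫ (1 + cos(20x))/2 dx=x/2 + sin(20x)/40 + C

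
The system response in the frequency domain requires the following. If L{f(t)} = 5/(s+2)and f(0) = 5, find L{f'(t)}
L{f'(t)} = s·F(s) - f(0) = 5s/(s+2)-5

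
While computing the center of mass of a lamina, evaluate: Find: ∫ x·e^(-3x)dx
Integration by parts: u=x, dv=e^(-3x) dx
du=dx, v=e^(-3x)/(-3)
=x·e^(-3x)/(-3) - ∫ e^(-3x)/(-3) dx
=x·e^(-3x)/(-3) - e^(-3x)/9 + C

Answer: e^(-3x)(x/(-3) - 1/9) + C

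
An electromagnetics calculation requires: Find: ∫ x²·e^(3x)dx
Integration by parts twice:
First: u=x², dv=e^(3x) dx => x²e^(3x)/3 - (2/3)∫ xe^(3x) dx
Second (∫ xe^(3x) dx): xe^(3x)/3 - e^(3x)/9
Combining: e^(3x)(x²/3 - 2x/9 + 2/27) + C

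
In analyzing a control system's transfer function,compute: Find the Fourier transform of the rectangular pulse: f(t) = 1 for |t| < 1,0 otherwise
F(omega)=integral from -1 to 1 of e^(-j * omega * t) dt
=2 * sin(1 * omega)/omega=2 * sinc(1 * omega/pi)

Answer: 2 * sin(1 * omega)/omega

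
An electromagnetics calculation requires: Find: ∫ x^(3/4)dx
Power rule: ∫ x^(3/4) dx = x^(7/4)/(7/4) + C

Answer: (4/7)·x^(7/4) + C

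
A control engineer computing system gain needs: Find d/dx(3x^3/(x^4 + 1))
Quotient rule: (f/g)' = (f'g - fg')/g²
f = 3x^3, f' = 9x^2
g = x^4 + 1, g' = 4x^3

Answer: (9x^2·(x^4 + 1) - 12x^6)/(x^4 + 1)²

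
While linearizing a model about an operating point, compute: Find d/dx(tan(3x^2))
Chain rule: d/dx[tan(u)]=sec²(u)·u' where u=3x^2
u'=6x

Answer: 6x·sec²(3x^2)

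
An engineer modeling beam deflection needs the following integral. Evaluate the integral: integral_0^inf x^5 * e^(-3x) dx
This is a Gamma integral. Substitute u = 3x (du = 3 dx):
integral_0^inf x^5 * e^(-3x) dx = (1/3^6) integral_0^inf u^5 * e^(-u) du
= Gamma(6)/3^6 = 5!/3^6 = 120/729

Answer: 40/243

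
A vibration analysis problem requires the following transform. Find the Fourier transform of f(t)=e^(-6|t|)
Using the standard pair: F{e^(-a|t|)}=2a/(a^2 + omega^2)
With a=6: F(omega)=12/(36 + omega^2)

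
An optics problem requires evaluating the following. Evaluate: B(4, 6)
B(x,y) = Γ(x)Γ(y)/Γ(x + y) = (x-1)!(y-1)!/(x + y-1)!
B(4,6) = 3!·5!/9! = 1/504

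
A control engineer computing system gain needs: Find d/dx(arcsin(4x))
d/dx[arcsin(u)] = u'/√(1-u²), u = 4x, u' = 4

Answer: 4/√(1-16x²)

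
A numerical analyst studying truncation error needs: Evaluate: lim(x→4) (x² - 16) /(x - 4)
Factor: (x² - 16) = (x-4)(x + 4)
Cancel (x-4): lim(x→4) (x + 4) = 8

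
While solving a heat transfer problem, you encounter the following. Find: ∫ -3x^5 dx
Using power rule: ∫ -3x^5 dx = -3/6 x^6+C = (-1/2)x^6+C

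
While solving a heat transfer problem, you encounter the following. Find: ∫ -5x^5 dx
Using power rule: ∫ -5x^5 dx = -5/6 x^6 + C = (-5/6)x^6 + C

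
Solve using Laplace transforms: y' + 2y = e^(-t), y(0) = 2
Take L: sY - 2 + 2Y=1/(s + 1)
Y(s + 2)=1/(s + 1) + 2
Y=1/((s + 1)(s + 2)) + 2/(s + 2)
Partial fractions: 1/((s + 1)(s + 2))=1/(s + 1) - 1/(s + 2)
So Y=1/(s + 1) + 1/(s + 2)
Inverse Laplace transform (L^(-1){1/(s + 1)}=e^(-t), L^(-1){1/(s + 2)}=e^(-2t)):

Answer: y(t)=1·e^(-t) + e^(-2t)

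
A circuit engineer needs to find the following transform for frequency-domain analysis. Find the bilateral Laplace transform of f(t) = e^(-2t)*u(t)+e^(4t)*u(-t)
For e^(-2t)*u(t): L = 1/(s+2), Re(s) > -2
For e^(4t)*u(-t): L = -1/(s-4), Re(s) < 4
Combined: F(s) = 1/(s+2)-1/(s-4), -2 < Re(s) < 4

Answer: 1/(s+2)-1/(s-4), ROC: -2 < Re(s) < 4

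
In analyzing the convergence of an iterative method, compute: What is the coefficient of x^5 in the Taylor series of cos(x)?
cos(x) has only even powers. Coefficient of x^5=0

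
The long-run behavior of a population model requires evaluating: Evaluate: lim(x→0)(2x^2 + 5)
Polynomial is continuous, so substitute x=0:
2·0^2+5=5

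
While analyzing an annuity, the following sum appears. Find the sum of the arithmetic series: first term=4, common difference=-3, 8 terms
Last term: a_n = 4 + (8 - 1)·-3 = -17
Sum = n(a_1 + a_n)/2 = 8(4 + (-17))/2 = -52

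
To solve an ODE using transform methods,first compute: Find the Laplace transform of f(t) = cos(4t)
L{cos(wt)}=s/(s²+w²)
L{cos(4t)}=s/(s²+16)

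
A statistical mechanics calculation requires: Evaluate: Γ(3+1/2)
Γ(n + 1/2)=(2n)!√π/(4^n·n!)
=720√π/(64·6)=(15/8)·√π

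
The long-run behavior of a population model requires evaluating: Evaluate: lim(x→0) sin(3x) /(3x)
L'Hôpital (0/0): lim 3cos(3x)/3=3/3

Answer: 1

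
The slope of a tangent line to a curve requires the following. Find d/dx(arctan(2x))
d/dx[arctan(u)]=u'/(1 + u²), u=2x, u'=2

Answer: 2/(1 + 4x²)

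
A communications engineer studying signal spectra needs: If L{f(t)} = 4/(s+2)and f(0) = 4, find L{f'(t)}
L{f'(t)}=s·F(s) - f(0)=4s/(s + 2) - 4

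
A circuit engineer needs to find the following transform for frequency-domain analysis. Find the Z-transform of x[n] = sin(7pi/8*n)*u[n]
Z{sin(w0*n)*u[n]} = z*sin(w0)/(z^2-2z*cos(w0)+1)
With w0 = 7pi/8: X(z) = z*sin(7pi/8)/(z^2-2z*cos(7pi/8)+1)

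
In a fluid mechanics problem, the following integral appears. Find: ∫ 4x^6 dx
Using power rule: ∫ 4x^6 dx=4/7 x^7 + C=(4/7)x^7 + C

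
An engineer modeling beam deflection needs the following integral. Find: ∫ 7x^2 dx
Using power rule: ∫ 7x^2 dx=7/3 x^3 + C=(7/3)x^3 + C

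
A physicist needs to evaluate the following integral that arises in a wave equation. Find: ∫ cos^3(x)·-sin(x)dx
Let u=cos(x), du=-sin(x) dx
∫ u^3 du=u^4/4 + C

Answer: cos^4(x)/4 + C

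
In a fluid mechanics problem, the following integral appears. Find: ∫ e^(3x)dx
Since d/dx[e^(3x)] = 3e^(3x), we get 1/3 e^(3x)+C

Answer: (1/3)e^(3x)+C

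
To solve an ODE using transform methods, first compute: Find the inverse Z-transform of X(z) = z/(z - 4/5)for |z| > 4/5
Standard pair: z/(z-a) <-> a^n * u[n] for causal signals
With a = 4/5: x[n] = (4/5)^n * u[n]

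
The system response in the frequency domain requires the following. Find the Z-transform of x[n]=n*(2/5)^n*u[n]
Using the property Z{n*a^n*u[n]}=az/(z-a)^2
With a=2/5: X(z)=(2/5)z/(z - 2/5)^2, |z| > 2/5

Answer: (2/5)z/(z - 2/5)^2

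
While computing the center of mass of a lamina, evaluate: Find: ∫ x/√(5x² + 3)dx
Let u = 5x²+3, du = 10x dx
∫ (1/10)·u^(-1/2) du = √u/5+C

Answer: √(5x²+3)/5+C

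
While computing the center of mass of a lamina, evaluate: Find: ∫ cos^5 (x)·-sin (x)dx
Let u = cos(x), du = -sin(x) dx
∫ u^5 du = u^6/6 + C

Answer: cos^6(x)/6 + C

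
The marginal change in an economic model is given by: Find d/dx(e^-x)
Chain rule: d/dx[e^u] = e^u · u' where u = -x
u' = -1

Answer: -1·e^-x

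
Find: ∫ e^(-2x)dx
Since d/dx[e^(-2x)] = -2e^(-2x), we get -1/2 e^(-2x)+C

Answer: (-1/2)e^(-2x)+C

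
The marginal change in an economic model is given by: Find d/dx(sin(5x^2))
Chain rule: d/dx[sin(u)]=cos(u)·u' where u=5x^2
u'=10x

Answer: 10x·cos(5x^2)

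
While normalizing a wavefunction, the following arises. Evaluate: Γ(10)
Γ(n) = (n-1)! for positive integers
Γ(10) = 9! = 362880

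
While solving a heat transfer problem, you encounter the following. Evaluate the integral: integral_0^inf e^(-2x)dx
integral_0^inf e^(-2x) dx = [-1/2*e^(-2x)]_0^inf
= 0 - (-1/2) = 1/2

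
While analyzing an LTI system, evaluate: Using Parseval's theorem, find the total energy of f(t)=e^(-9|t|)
Parseval's theorem: E=integral |f(t)|^2 dt=(1/2pi) integral |F(omega)|^2 domega
E=integral_{-inf}^{inf} e^(-18|t|) dt=2 * integral_0^inf e^(-18t) dt=2/(2 * 9)=1/9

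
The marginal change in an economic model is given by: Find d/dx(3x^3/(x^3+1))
Quotient rule: (f/g)'=(f'g - fg')/g²
f=3x^3, f'=9x^2
g=x^3+1, g'=3x^2

Answer: (9x^2·(x^3+1)-9x^5)/(x^3+1)²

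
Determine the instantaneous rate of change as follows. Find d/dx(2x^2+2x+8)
Power rule: d/dx(ax^n) = n·a·x^(n-1)
Term by term: 4·x+2

Answer: 4x+2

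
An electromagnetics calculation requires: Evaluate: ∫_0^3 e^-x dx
Antiderivative: -e^-x
Evaluate: -(e^-3-1)

Answer: (e^-3-1)/(-1)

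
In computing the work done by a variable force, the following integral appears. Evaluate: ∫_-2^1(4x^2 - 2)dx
Step 1: Find antiderivative F(x)=(4/3)x^3-2x
Step 2: F(1) - F(-2)=-2/3 - (-20/3)=6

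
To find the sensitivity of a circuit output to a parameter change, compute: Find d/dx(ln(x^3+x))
Chain rule: d/dx[ln(u)] = u'/u where u = x^3 + x
u' = 3x^2 + 1

Answer: (3x^2 + 1)/(x^3 + x)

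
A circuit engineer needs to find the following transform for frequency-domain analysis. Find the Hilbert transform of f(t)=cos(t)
The Hilbert transform shifts each frequency component by -pi/2.
H{cos(wt)}=sin(wt)
With w=1: H{cos(t)}=sin(t)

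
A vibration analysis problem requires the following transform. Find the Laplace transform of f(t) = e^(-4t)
L{e^(at)}=1/(s-a)
L{e^(-4t)}=1/(s+4)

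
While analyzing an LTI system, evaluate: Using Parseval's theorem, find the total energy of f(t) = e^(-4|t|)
Parseval's theorem: E = integral |f(t)|^2 dt = (1/2pi) integral |F(omega)|^2 domega
E = integral_{-inf}^{inf} e^(-8|t|) dt = 2 * integral_0^inf e^(-8t) dt = 2/(2 * 4) = 1/4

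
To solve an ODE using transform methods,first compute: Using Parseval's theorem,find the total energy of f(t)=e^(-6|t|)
Parseval's theorem: E=integral |f(t)|^2 dt=(1/2pi) integral |F(omega)|^2 domega
E=integral_{-inf}^{inf} e^(-12|t|) dt=2 * integral_0^inf e^(-12t) dt=2/(2 * 6)=1/6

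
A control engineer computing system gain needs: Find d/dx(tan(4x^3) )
Chain rule: d/dx[tan(u)] = sec²(u)·u' where u = 4x^3
u' = 12x^2

Answer: 12x^2·sec²(4x^3)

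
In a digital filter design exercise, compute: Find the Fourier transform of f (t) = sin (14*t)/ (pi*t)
sin(W * t)/(pi * t) = (W/pi) * sinc(W * t/pi) is the impulse response of the ideal low-pass filter with cutoff W (here W = 14).
Its Fourier transform is a rectangular function:
F(omega) = 1 for |omega| < 14, 0 otherwise

Answer: rect(omega/28) [i.e., 1 for |omega| < 14, 0 otherwise]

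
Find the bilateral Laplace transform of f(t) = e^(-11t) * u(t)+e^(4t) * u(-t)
For e^(-11t)*u(t): L = 1/(s+11), Re(s) > -11
For e^(4t)*u(-t): L = -1/(s-4), Re(s) < 4
Combined: F(s) = 1/(s+11)-1/(s-4), -11 < Re(s) < 4

Answer: 1/(s+11)-1/(s-4), ROC: -11 < Re(s) < 4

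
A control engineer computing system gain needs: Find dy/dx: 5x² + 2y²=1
Differentiate: 10x + 4y·(dy/dx) = 0
dy/dx = -10x/(4y) = -(5/2)·(x/y)

Answer: dy/dx = -(5/2)·(x/y)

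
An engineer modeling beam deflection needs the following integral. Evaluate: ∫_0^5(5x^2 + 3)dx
Step 1: Find antiderivative F(x) = (5/3)x^3 + 3x
Step 2: F(5) - F(0) = 670/3 - (0) = 670/3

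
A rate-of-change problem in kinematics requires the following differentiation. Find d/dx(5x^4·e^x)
Product rule: (fg)' = f'g + fg'
f = 5x^4, f' = 20x^3
g = e^x, g' = e^x

Answer: 20x^3·e^x + 5x^4·e^x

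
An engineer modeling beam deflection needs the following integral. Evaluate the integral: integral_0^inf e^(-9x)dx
integral_0^inf e^(-9x) dx=[-1/9*e^(-9x)]_0^inf
=0 - (-1/9)=1/9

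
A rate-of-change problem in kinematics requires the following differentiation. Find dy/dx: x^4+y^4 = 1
Differentiate: 4x^3 + 4y^3·(dy/dx)=0
dy/dx=-4x^3/(4y^3)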